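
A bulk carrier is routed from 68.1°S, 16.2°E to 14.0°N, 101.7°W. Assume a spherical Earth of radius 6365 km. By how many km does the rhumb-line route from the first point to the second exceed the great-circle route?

Great circle: cos σ = sin φ₁ sin φ₂ + cos φ₁ cos φ₂ cos Δλ,  σ = 1.9756 rad → d_gc = 12574.5 km
Rhumb line: Δψ = +1.8894, q = Δφ/Δψ = 0.7584, d_rh = R√(Δφ²+q²Δλ²) = 13485.1 km
Excess = 13485.1 − 12574.5 = 910.6 ≈ 911 km

911 km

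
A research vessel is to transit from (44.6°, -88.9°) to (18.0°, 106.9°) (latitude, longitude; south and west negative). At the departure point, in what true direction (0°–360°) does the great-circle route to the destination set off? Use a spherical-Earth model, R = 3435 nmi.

N = sin Δλ·cos φ₂ = -0.2590;  D = cos φ₁ sin φ₂ − sin φ₁ cos φ₂ cos Δλ = +0.8626
initial course = atan2(N, D) = 343.29°

343.3°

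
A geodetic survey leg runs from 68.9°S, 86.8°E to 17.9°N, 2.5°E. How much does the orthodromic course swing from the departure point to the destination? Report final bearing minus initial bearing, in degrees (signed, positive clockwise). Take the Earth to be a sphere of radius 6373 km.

+56.4°

At departure: θ₁ = atan2(sin Δλ cos φ₂, cos φ₁ sin φ₂ − sin φ₁ cos φ₂ cos Δλ) = 281.86°
At arrival: θ₂ = atan2(sin Δλ cos φ₁, −cos φ₂ sin φ₁ + sin φ₂ cos φ₁ cos Δλ) = 338.27°
Δθ = θ₂ − θ₁ = +56.4°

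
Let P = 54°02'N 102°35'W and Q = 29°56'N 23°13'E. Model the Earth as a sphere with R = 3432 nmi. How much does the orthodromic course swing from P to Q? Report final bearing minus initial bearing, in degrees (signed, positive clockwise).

+106.4°

Initial bearing θ₁ = atan2(sin Δλ cos φ₂, cos φ₁ sin φ₂ − sin φ₁ cos φ₂ cos Δλ) = 44.98°
Final bearing θ₂ = (initial bearing from the destination back to the start) + 180° = 151.38°
Δθ = θ₂ − θ₁ = +106.4°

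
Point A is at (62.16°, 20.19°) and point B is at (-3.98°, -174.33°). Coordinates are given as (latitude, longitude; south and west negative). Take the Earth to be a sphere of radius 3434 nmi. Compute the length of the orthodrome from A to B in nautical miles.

7241 nmi

Haversine: a = sin²(Δφ/2)+cos φ₁ cos φ₂ sin²(Δλ/2) = 0.75619;  σ = 2·atan2(√a,√(1−a))
σ = 120.822° → d = Rσ = 3434·2.10874 = 7241 nmi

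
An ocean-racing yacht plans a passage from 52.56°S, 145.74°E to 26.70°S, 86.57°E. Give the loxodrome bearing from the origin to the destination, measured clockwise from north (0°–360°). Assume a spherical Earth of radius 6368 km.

Meridional parts: M(φ₁)=-1.0821, M(φ₂)=-0.4838 → ΔM = +0.5983;  Δλ = -1.0327 rad
tan C = Δλ / ΔM = -1.7261 → C = 300.09°

300.1°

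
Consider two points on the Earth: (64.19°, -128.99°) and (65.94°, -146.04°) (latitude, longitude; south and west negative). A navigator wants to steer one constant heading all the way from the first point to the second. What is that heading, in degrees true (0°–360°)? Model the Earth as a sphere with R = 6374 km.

283.7°

Meridional parts: M(φ₁)=+1.4735, M(φ₂)=+1.5460 → ΔM = +0.0725;  Δλ = -0.2976 rad
tan C = Δλ / ΔM = -4.1059 → C = 283.69°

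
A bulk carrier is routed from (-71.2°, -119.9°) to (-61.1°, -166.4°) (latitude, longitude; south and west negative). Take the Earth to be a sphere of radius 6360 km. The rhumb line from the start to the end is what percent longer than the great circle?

2.3%

Great circle: σ = 0.3598 rad → d_gc = Rσ = 2288.4 km
Rhumb: Δφ = +0.1763, Δλ = -0.8116, Δψ = +0.4425, q = Δφ/Δψ = 0.3984 → d_rh = R√(Δφ²+q²Δλ²) = 2342.1 km
Excess = (2342.1 − 2288.4) / 2288.4 = 53.7 / 2288.4 = 2.347% ≈ 2.3%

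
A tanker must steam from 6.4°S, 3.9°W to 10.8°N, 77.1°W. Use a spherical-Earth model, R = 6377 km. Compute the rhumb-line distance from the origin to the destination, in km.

Δψ = ln[tan(π/4+φ₂/2)/tan(π/4+φ₁/2)] = +0.3016;  Δφ = +0.3002 rad,  Δλ = -1.2776 rad
q = Δφ/Δψ = 0.9955
d = R·√(Δφ² + q²Δλ²) = 6377·1.30677 = 8333 km

8333 km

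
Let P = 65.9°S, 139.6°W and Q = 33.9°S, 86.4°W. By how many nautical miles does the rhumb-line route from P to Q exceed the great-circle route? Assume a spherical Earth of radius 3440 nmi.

Great circle: cos σ = sin φ₁ sin φ₂ + cos φ₁ cos φ₂ cos Δλ,  σ = 0.7782 rad → d_gc = 2677.1493 nmi
Rhumb line: Δψ = +0.9147, q = Δφ/Δψ = 0.6106, d_rh = R√(Δφ²+q²Δλ²) = 2737.6495 nmi
Excess = 2737.6495 − 2677.1493 = 60.5002 ≈ 61 nmi

61 nmi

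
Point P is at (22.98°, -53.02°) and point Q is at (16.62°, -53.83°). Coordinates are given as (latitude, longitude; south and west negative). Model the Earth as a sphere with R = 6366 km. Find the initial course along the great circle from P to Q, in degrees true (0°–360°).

N = sin Δλ·cos φ₂ = -0.0135;  D = cos φ₁ sin φ₂ − sin φ₁ cos φ₂ cos Δλ = -0.1107
initial course = atan2(N, D) = 186.97°

187.0°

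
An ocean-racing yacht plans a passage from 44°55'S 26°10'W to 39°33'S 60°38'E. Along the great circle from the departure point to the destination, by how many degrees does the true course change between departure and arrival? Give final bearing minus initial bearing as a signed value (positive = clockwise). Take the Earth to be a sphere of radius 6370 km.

-64.9°

At departure: θ₁ = atan2(sin Δλ cos φ₂, cos φ₁ sin φ₂ − sin φ₁ cos φ₂ cos Δλ) = 118.64°
At arrival: θ₂ = atan2(sin Δλ cos φ₁, −cos φ₂ sin φ₁ + sin φ₂ cos φ₁ cos Δλ) = 53.71°
Δθ = θ₂ − θ₁ = -64.9°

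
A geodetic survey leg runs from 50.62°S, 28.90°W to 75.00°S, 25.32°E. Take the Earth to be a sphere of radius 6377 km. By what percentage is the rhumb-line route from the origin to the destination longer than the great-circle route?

3.0%

Great circle: σ = 0.5687 rad → d_gc = Rσ = 3626.3 km
Rhumb: Δφ = -0.4255, Δλ = +0.9463, Δψ = -1.0000, q = Δφ/Δψ = 0.4255 → d_rh = R√(Δφ²+q²Δλ²) = 3735.9 km
Excess = (3735.9 − 3626.3) / 3626.3 = 109.6 / 3626.3 = 3.02% ≈ 3.0%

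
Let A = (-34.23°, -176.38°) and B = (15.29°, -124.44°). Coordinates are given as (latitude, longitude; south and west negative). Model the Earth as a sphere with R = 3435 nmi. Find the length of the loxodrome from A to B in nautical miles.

4198 nmi

Δψ = ln[tan(π/4+φ₂/2)/tan(π/4+φ₁/2)] = +0.9066;  Δφ = +0.8643 rad,  Δλ = +0.9065 rad
q = Δφ/Δψ = 0.9533
d = R·√(Δφ² + q²Δλ²) = 3435·1.22224 = 4198 nmi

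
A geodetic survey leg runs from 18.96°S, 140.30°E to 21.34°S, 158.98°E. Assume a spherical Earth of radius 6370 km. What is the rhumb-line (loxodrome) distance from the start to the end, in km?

Δψ = ln[tan(π/4+φ₂/2)/tan(π/4+φ₁/2)] = -0.0443;  Δφ = -0.0415 rad,  Δλ = +0.3260 rad
q = Δφ/Δψ = 0.9387
d = R·√(Δφ² + q²Δλ²) = 6370·0.30885 = 1967 km

1967 km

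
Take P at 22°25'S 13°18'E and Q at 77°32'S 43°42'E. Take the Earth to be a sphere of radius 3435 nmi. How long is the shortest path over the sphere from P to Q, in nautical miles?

Haversine: a = sin²(Δφ/2)+cos φ₁ cos φ₂ sin²(Δλ/2) = 0.22776;  σ = 2·atan2(√a,√(1−a))
σ = 57.012° → d = Rσ = 3435·0.99504 = 3418 nmi

3418 nmi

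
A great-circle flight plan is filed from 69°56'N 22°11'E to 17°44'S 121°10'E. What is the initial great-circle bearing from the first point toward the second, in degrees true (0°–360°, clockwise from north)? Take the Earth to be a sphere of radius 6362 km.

N = sin Δλ·cos φ₂ = +0.9408;  D = cos φ₁ sin φ₂ − sin φ₁ cos φ₂ cos Δλ = +0.0352
initial course = atan2(N, D) = 87.86°

87.9°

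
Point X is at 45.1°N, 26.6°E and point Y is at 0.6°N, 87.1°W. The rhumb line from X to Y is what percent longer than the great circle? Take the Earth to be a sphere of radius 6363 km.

Great circle: σ = 1.8507 rad → d_gc = Rσ = 11776.2 km
Rhumb: Δφ = -0.7767, Δλ = -1.9844, Δψ = -0.8734, q = Δφ/Δψ = 0.8893 → d_rh = R√(Δφ²+q²Δλ²) = 12268.3 km
Excess = (12268.3 − 11776.2) / 11776.2 = 492.1 / 11776.2 = 4.18% ≈ 4.2%

4.2%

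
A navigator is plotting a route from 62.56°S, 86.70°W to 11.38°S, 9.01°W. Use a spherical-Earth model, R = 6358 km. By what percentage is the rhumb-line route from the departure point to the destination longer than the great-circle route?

3.5%

Great circle: σ = 1.2959 rad → d_gc = Rσ = 8239.4 km
Rhumb: Δφ = +0.8933, Δλ = +1.3559, Δψ = +1.2101, q = Δφ/Δψ = 0.7382 → d_rh = R√(Δφ²+q²Δλ²) = 8529.7 km
Excess = (8529.7 − 8239.4) / 8239.4 = 290.3 / 8239.4 = 3.52% ≈ 3.5%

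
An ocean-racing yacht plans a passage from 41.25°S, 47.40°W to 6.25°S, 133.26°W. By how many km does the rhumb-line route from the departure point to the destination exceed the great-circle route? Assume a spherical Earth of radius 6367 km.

Great circle: cos σ = sin φ₁ sin φ₂ + cos φ₁ cos φ₂ cos Δλ,  σ = 1.4447 rad → d_gc = 9198.6 km
Rhumb line: Δψ = +0.6824, q = Δφ/Δψ = 0.8952, d_rh = R√(Δφ²+q²Δλ²) = 9385.4 km
Excess = 9385.4 − 9198.6 = 186.8 ≈ 187 km

187 km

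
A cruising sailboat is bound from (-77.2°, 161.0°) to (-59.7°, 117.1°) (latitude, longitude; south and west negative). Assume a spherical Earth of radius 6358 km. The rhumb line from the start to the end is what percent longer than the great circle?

2.1%

Great circle: σ = 0.3963 rad → d_gc = Rσ = 2519.9 km
Rhumb: Δφ = +0.3054, Δλ = -0.7662, Δψ = +0.8812, q = Δφ/Δψ = 0.3466 → d_rh = R√(Δφ²+q²Δλ²) = 2573.3 km
Excess = (2573.3 − 2519.9) / 2519.9 = 53.4 / 2519.9 = 2.12% ≈ 2.1%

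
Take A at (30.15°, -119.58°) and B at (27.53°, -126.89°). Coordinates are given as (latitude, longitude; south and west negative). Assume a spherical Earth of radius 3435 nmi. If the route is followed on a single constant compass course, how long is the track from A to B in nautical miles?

Rhumb course C = atan2(Δλ, Δψ) with Δψ = ln[tan(π/4+φ₂/2)/tan(π/4+φ₁/2)] = -0.0522, Δλ = -0.1276 → C = 247.74°
d = R·|Δφ| / |cos C| = 3435·0.04573 / 0.37873 = 415 nmi

415 nmi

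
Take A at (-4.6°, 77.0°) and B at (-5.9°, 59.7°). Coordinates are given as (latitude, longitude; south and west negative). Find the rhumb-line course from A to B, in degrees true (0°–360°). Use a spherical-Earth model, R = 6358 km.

265.7°

Δψ = ln[tan(π/4+φ₂/2)/tan(π/4+φ₁/2)] = -0.0228
Δλ = -0.3019 rad (taken the short way round)
course = atan2(Δλ, Δψ) = 265.68°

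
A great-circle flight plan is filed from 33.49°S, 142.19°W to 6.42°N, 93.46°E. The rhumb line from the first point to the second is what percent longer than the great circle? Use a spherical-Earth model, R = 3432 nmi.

2.2%

Great circle: σ = 2.1286 rad → d_gc = Rσ = 7305.3 nmi
Rhumb: Δφ = +0.6966, Δλ = -2.1703, Δψ = +0.7332, q = Δφ/Δψ = 0.9500 → d_rh = R√(Δφ²+q²Δλ²) = 7468.9 nmi
Excess = (7468.9 − 7305.3) / 7305.3 = 163.6 / 7305.3 = 2.24% ≈ 2.2%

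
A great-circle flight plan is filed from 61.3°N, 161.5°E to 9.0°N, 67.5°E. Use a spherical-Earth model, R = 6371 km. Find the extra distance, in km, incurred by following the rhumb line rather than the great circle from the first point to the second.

478 km

Great circle: cos σ = sin φ₁ sin φ₂ + cos φ₁ cos φ₂ cos Δλ,  σ = 1.4665 rad → d_gc = 9342.9 km
Rhumb line: Δψ = -1.2055, q = Δφ/Δψ = 0.7572, d_rh = R√(Δφ²+q²Δλ²) = 9821.2 km
Excess = 9821.2 − 9342.9 = 478.3 ≈ 478 km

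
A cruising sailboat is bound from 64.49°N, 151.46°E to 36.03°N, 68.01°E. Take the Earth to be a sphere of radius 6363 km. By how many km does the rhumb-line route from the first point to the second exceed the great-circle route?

Great circle: cos σ = sin φ₁ sin φ₂ + cos φ₁ cos φ₂ cos Δλ,  σ = 0.9636 rad → d_gc = 6131.2 km
Rhumb line: Δψ = -0.8107, q = Δφ/Δψ = 0.6127, d_rh = R√(Δφ²+q²Δλ²) = 6498.9 km
Excess = 6498.9 − 6131.2 = 367.7 ≈ 368 km

368 km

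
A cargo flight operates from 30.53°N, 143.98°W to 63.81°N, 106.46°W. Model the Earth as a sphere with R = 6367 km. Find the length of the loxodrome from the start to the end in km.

Rhumb course C = atan2(Δλ, Δψ) with Δψ = ln[tan(π/4+φ₂/2)/tan(π/4+φ₁/2)] = +0.8984, Δλ = +0.6548 → C = 36.09°
d = R·|Δφ| / |cos C| = 6367·0.58085 / 0.80809 = 4577 km

4577 km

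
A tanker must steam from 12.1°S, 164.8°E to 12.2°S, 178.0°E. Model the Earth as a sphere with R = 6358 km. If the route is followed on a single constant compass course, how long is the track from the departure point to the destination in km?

Δψ = ln[tan(π/4+φ₂/2)/tan(π/4+φ₁/2)] = -0.0018;  Δφ = -0.0017 rad,  Δλ = +0.2304 rad
q = Δφ/Δψ = 0.9776
d = R·√(Δφ² + q²Δλ²) = 6358·0.22523 = 1432 km

1432 km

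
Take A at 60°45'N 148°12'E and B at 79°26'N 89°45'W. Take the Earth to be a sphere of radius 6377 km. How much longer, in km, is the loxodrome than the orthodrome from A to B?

Great circle: cos σ = sin φ₁ sin φ₂ + cos φ₁ cos φ₂ cos Δλ,  σ = 0.6264 rad → d_gc = 3994.5 km
Rhumb line: Δψ = +1.0374, q = Δφ/Δψ = 0.3143, d_rh = R√(Δφ²+q²Δλ²) = 4749.4 km
Excess = 4749.4 − 3994.5 = 754.9 ≈ 755 km

755 km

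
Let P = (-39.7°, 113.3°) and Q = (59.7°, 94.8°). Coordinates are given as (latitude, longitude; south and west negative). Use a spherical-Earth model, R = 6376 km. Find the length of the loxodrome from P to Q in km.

11196 km

Δψ = ln[tan(π/4+φ₂/2)/tan(π/4+φ₁/2)] = +2.0626;  Δφ = +1.7349 rad,  Δλ = -0.3229 rad
q = Δφ/Δψ = 0.8411
d = R·√(Δφ² + q²Δλ²) = 6376·1.75599 = 11196 km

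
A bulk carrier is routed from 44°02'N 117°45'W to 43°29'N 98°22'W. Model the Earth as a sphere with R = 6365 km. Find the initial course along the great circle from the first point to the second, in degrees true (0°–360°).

85.5°

N = sin Δλ·cos φ₂ = +0.2408;  D = cos φ₁ sin φ₂ − sin φ₁ cos φ₂ cos Δλ = +0.0190
initial course = atan2(N, D) = 85.49°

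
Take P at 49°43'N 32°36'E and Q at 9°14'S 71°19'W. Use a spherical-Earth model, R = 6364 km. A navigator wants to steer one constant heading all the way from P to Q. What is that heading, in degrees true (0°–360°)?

Δψ = ln[tan(π/4+φ₂/2)/tan(π/4+φ₁/2)] = -1.1649
Δλ = -1.8137 rad (taken the short way round)
course = atan2(Δλ, Δψ) = 237.29°

237.3°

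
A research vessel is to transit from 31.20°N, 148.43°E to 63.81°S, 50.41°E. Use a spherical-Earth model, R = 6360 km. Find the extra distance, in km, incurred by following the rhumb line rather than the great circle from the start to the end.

Great circle: cos σ = sin φ₁ sin φ₂ + cos φ₁ cos φ₂ cos Δλ,  σ = 2.1147 rad → d_gc = 13449.7 km
Rhumb line: Δψ = -2.0320, q = Δφ/Δψ = 0.8161, d_rh = R√(Δφ²+q²Δλ²) = 13786.4 km
Excess = 13786.4 − 13449.7 = 336.7 ≈ 337 km

337 km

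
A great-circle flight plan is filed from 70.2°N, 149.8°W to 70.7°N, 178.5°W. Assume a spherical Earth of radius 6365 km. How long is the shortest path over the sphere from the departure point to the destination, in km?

cos σ = sin φ₁ sin φ₂ + cos φ₁ cos φ₂ cos Δλ
      = sin(70.20°)sin(70.70°) + cos(70.20°)cos(70.70°)cos(-28.70°) = 0.9862
σ = 9.527° → d = Rσ = 6365·0.16628 = 1058 km

1058 km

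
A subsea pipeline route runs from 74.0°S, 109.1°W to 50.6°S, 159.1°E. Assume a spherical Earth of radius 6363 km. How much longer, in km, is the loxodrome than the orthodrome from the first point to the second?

Great circle: cos σ = sin φ₁ sin φ₂ + cos φ₁ cos φ₂ cos Δλ,  σ = 0.7417 rad → d_gc = 4719.6 km
Rhumb line: Δψ = +0.9352, q = Δφ/Δψ = 0.4367, d_rh = R√(Δφ²+q²Δλ²) = 5155.2 km
Excess = 5155.2 − 4719.6 = 435.6 ≈ 436 km

436 km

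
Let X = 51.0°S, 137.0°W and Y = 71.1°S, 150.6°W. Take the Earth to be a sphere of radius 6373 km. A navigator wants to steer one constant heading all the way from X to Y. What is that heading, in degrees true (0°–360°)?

197.5°

Meridional parts: M(φ₁)=-1.0381, M(φ₂)=-1.7931 → ΔM = -0.7550;  Δλ = -0.2374 rad
tan C = Δλ / ΔM = +0.3144 → C = 197.45°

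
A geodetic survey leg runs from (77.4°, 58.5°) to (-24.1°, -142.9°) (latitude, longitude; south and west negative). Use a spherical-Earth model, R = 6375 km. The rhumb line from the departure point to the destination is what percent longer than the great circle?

Great circle: σ = 2.1943 rad → d_gc = Rσ = 13988.8 km
Rhumb: Δφ = -1.7715, Δλ = +2.7681, Δψ = -2.6372, q = Δφ/Δψ = 0.6717 → d_rh = R√(Δφ²+q²Δλ²) = 16372.3 km
Excess = (16372.3 − 13988.8) / 13988.8 = 2383.5 / 13988.8 = 17.04% ≈ 17.0%

17.0%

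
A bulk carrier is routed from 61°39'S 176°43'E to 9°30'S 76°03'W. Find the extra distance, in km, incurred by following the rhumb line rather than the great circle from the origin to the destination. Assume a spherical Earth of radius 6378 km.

719 km

Great circle: cos σ = sin φ₁ sin φ₂ + cos φ₁ cos φ₂ cos Δλ,  σ = 1.5643 rad → d_gc = 9977.09 km
Rhumb line: Δψ = +1.2095, q = Δφ/Δψ = 0.7525, d_rh = R√(Δφ²+q²Δλ²) = 10695.61 km
Excess = 10695.61 − 9977.09 = 718.52 ≈ 719 km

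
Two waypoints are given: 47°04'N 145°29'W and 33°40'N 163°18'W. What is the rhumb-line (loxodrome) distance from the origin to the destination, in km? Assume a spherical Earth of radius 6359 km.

Rhumb course C = atan2(Δλ, Δψ) with Δψ = ln[tan(π/4+φ₂/2)/tan(π/4+φ₁/2)] = -0.3087, Δλ = -0.3110 → C = 225.21°
d = R·|Δφ| / |cos C| = 6359·0.23387 / 0.70451 = 2111 km

2111 km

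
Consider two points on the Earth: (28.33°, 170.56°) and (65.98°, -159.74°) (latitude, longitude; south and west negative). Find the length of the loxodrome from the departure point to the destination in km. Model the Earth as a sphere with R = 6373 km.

4687 km

Δψ = ln[tan(π/4+φ₂/2)/tan(π/4+φ₁/2)] = +1.0318;  Δφ = +0.6571 rad,  Δλ = +0.5184 rad
q = Δφ/Δψ = 0.6369
d = R·√(Δφ² + q²Δλ²) = 6373·0.73539 = 4687 km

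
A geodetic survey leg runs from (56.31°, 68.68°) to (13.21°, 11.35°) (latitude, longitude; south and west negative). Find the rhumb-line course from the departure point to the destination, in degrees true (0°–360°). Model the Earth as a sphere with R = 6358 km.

Meridional parts: M(φ₁)=+1.1948, M(φ₂)=+0.2326 → ΔM = -0.9621;  Δλ = -1.0006 rad
tan C = Δλ / ΔM = +1.0400 → C = 226.12°

226.1°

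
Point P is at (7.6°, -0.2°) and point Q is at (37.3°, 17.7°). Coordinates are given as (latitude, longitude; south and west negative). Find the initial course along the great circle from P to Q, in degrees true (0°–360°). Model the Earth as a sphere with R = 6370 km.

N = sin Δλ·cos φ₂ = +0.2445;  D = cos φ₁ sin φ₂ − sin φ₁ cos φ₂ cos Δλ = +0.5006
initial course = atan2(N, D) = 26.03°

26.0°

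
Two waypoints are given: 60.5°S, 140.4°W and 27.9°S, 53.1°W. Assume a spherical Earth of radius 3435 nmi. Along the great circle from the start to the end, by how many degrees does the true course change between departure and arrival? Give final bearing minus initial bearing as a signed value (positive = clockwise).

Initial bearing θ₁ = atan2(sin Δλ cos φ₂, cos φ₁ sin φ₂ − sin φ₁ cos φ₂ cos Δλ) = 102.41°
Final bearing θ₂ = (initial bearing from the destination back to the start) + 180° = 32.97°
Δθ = θ₂ − θ₁ = -69.4°

-69.4°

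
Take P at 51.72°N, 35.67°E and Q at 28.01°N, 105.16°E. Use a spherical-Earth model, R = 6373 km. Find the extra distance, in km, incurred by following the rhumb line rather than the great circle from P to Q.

Great circle: cos σ = sin φ₁ sin φ₂ + cos φ₁ cos φ₂ cos Δλ,  σ = 0.9761 rad → d_gc = 6220.5 km
Rhumb line: Δψ = -0.5487, q = Δφ/Δψ = 0.7542, d_rh = R√(Δφ²+q²Δλ²) = 6398.5 km
Excess = 6398.5 − 6220.5 = 178.0 ≈ 178 km

178 km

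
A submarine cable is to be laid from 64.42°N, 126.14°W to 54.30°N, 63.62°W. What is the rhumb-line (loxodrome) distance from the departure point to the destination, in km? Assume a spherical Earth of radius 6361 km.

3682 km

Rhumb course C = atan2(Δλ, Δψ) with Δψ = ln[tan(π/4+φ₂/2)/tan(π/4+φ₁/2)] = -0.3496, Δλ = +1.0912 → C = 107.77°
d = R·|Δφ| / |cos C| = 6361·0.17663 / 0.30514 = 3682 km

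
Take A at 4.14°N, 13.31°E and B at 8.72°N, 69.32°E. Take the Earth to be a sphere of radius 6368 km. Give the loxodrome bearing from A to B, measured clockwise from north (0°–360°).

85.3°

Meridional parts: M(φ₁)=+0.0723, M(φ₂)=+0.1528 → ΔM = +0.0805;  Δλ = +0.9776 rad
tan C = Δλ / ΔM = +12.1490 → C = 85.29°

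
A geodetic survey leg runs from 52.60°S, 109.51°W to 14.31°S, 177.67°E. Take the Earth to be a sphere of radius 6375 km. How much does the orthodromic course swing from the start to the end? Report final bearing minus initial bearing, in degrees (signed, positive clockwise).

+46.6°

At departure: θ₁ = atan2(sin Δλ cos φ₂, cos φ₁ sin φ₂ − sin φ₁ cos φ₂ cos Δλ) = 274.77°
At arrival: θ₂ = atan2(sin Δλ cos φ₁, −cos φ₂ sin φ₁ + sin φ₂ cos φ₁ cos Δλ) = 321.34°
Δθ = θ₂ − θ₁ = +46.6°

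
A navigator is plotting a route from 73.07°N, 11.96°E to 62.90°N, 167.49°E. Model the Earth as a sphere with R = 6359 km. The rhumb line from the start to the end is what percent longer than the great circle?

35.2%

Great circle: σ = 0.7512 rad → d_gc = Rσ = 4776.7 km
Rhumb: Δφ = -0.1775, Δλ = +2.7145, Δψ = -0.4820, q = Δφ/Δψ = 0.3682 → d_rh = R√(Δφ²+q²Δλ²) = 6455.8 km
Excess = (6455.8 − 4776.7) / 4776.7 = 1679.1 / 4776.7 = 35.152% ≈ 35.2%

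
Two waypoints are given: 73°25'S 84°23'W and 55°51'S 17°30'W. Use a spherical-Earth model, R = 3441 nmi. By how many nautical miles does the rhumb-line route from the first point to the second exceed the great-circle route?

Great circle: cos σ = sin φ₁ sin φ₂ + cos φ₁ cos φ₂ cos Δλ,  σ = 0.5432 rad → d_gc = 1869.2 nmi
Rhumb line: Δψ = +0.7456, q = Δφ/Δψ = 0.4112, d_rh = R√(Δφ²+q²Δλ²) = 1959.9 nmi
Excess = 1959.9 − 1869.2 = 90.7 ≈ 91 nmi

91 nmi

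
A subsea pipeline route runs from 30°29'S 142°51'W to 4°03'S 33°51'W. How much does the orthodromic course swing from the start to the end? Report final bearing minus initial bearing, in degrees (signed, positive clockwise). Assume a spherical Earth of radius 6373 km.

-46.3°

At departure: θ₁ = atan2(sin Δλ cos φ₂, cos φ₁ sin φ₂ − sin φ₁ cos φ₂ cos Δλ) = 103.45°
At arrival: θ₂ = atan2(sin Δλ cos φ₁, −cos φ₂ sin φ₁ + sin φ₂ cos φ₁ cos Δλ) = 57.16°
Δθ = θ₂ − θ₁ = -46.3°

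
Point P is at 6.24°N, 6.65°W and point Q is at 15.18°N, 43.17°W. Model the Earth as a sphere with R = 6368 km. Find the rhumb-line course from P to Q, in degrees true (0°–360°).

Meridional parts: M(φ₁)=+0.1091, M(φ₂)=+0.2681 → ΔM = +0.1590;  Δλ = -0.6374 rad
tan C = Δλ / ΔM = -4.0095 → C = 284.00°

284.0°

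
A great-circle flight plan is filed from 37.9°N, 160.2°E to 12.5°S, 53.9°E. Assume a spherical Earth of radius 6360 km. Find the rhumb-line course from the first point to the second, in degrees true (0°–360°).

Meridional parts: M(φ₁)=+0.7158, M(φ₂)=-0.2199 → ΔM = -0.9357;  Δλ = -1.8553 rad
tan C = Δλ / ΔM = +1.9828 → C = 243.24°

243.2°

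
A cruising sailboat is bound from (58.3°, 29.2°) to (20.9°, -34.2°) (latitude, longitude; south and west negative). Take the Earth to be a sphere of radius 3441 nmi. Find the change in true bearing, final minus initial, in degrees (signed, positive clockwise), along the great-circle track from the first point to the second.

-45.1°

At departure: θ₁ = atan2(sin Δλ cos φ₂, cos φ₁ sin φ₂ − sin φ₁ cos φ₂ cos Δλ) = 258.60°
At arrival: θ₂ = atan2(sin Δλ cos φ₁, −cos φ₂ sin φ₁ + sin φ₂ cos φ₁ cos Δλ) = 213.46°
Δθ = θ₂ − θ₁ = -45.1°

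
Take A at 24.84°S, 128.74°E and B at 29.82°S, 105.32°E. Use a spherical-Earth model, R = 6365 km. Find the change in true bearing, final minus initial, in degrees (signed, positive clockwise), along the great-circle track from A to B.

Initial bearing θ₁ = atan2(sin Δλ cos φ₂, cos φ₁ sin φ₂ − sin φ₁ cos φ₂ cos Δλ) = 251.28°
Final bearing θ₂ = (initial bearing from the destination back to the start) + 180° = 262.17°
Δθ = θ₂ − θ₁ = +10.9°

+10.9°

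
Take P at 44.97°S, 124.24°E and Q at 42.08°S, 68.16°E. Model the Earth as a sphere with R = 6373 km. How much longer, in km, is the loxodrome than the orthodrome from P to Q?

Great circle: cos σ = sin φ₁ sin φ₂ + cos φ₁ cos φ₂ cos Δλ,  σ = 0.6972 rad → d_gc = 4443.1 km
Rhumb line: Δψ = +0.0696, q = Δφ/Δψ = 0.7249, d_rh = R√(Δφ²+q²Δλ²) = 4532.9 km
Excess = 4532.9 − 4443.1 = 89.8 ≈ 90 km

90 km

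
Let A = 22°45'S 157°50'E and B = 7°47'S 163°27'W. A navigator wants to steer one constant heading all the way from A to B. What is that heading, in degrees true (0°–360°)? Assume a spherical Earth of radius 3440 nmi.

Meridional parts: M(φ₁)=-0.4079, M(φ₂)=-0.1363 → ΔM = +0.2717;  Δλ = +0.6757 rad
tan C = Δλ / ΔM = +2.4874 → C = 68.10°

68.1°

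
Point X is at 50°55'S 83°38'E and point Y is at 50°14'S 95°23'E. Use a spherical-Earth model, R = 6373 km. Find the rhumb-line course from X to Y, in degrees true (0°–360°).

Meridional parts: M(φ₁)=-1.0358, M(φ₂)=-1.0170 → ΔM = +0.0188;  Δλ = +0.2051 rad
tan C = Δλ / ΔM = +10.9198 → C = 84.77°

84.8°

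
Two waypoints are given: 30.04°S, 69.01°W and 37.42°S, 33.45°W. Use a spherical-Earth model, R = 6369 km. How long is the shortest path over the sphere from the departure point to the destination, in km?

3367 km

cos σ = sin φ₁ sin φ₂ + cos φ₁ cos φ₂ cos Δλ
      = sin(-30.04°)sin(-37.42°) + cos(-30.04°)cos(-37.42°)cos(35.56°) = 0.8635
σ = 30.288° → d = Rσ = 6369·0.52863 = 3367 km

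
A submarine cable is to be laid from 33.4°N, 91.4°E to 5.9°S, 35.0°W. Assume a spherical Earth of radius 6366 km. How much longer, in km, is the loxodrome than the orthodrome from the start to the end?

332 km

Great circle: cos σ = sin φ₁ sin φ₂ + cos φ₁ cos φ₂ cos Δλ,  σ = 2.1524 rad → d_gc = 13702.3 km
Rhumb line: Δψ = -0.7222, q = Δφ/Δψ = 0.9497, d_rh = R√(Δφ²+q²Δλ²) = 14034.4 km
Excess = 14034.4 − 13702.3 = 332.1 ≈ 332 km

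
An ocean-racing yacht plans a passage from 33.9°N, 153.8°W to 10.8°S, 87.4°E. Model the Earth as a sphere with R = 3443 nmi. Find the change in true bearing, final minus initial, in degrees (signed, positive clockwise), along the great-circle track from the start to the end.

Initial bearing θ₁ = atan2(sin Δλ cos φ₂, cos φ₁ sin φ₂ − sin φ₁ cos φ₂ cos Δλ) = 277.18°
Final bearing θ₂ = (initial bearing from the destination back to the start) + 180° = 236.97°
Δθ = θ₂ − θ₁ = -40.2°

-40.2°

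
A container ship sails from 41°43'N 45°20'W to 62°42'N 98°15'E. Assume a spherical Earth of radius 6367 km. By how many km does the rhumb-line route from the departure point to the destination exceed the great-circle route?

1861 km

Great circle: cos σ = sin φ₁ sin φ₂ + cos φ₁ cos φ₂ cos Δλ,  σ = 1.2495 rad → d_gc = 7955.4 km
Rhumb line: Δψ = +0.6128, q = Δφ/Δψ = 0.5976, d_rh = R√(Δφ²+q²Δλ²) = 9816.8 km
Excess = 9816.8 − 7955.4 = 1861.4 ≈ 1861 km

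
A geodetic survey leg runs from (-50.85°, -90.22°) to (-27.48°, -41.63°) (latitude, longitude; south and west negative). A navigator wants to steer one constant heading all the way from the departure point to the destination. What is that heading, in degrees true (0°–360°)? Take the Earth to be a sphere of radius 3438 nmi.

57.8°

Δψ = ln[tan(π/4+φ₂/2)/tan(π/4+φ₁/2)] = +0.5348
Δλ = +0.8481 rad (taken the short way round)
course = atan2(Δλ, Δψ) = 57.76°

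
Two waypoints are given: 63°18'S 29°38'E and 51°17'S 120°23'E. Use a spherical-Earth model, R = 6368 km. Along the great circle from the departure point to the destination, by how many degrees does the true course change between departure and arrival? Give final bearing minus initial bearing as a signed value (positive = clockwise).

At departure: θ₁ = atan2(sin Δλ cos φ₂, cos φ₁ sin φ₂ − sin φ₁ cos φ₂ cos Δλ) = 119.78°
At arrival: θ₂ = atan2(sin Δλ cos φ₁, −cos φ₂ sin φ₁ + sin φ₂ cos φ₁ cos Δλ) = 38.57°
Δθ = θ₂ − θ₁ = -81.2°

-81.2°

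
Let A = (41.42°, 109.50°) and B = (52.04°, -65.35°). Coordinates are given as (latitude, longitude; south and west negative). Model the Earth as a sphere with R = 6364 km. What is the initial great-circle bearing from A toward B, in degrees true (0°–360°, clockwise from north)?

356.8°

N = sin Δλ·cos φ₂ = -0.0552;  D = cos φ₁ sin φ₂ − sin φ₁ cos φ₂ cos Δλ = +0.9965
initial course = atan2(N, D) = 356.83°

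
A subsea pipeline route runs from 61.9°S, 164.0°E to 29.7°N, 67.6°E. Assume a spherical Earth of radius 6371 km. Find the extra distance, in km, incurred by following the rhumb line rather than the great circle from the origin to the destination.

Great circle: cos σ = sin φ₁ sin φ₂ + cos φ₁ cos φ₂ cos Δλ,  σ = 2.0745 rad → d_gc = 13216.6 km
Rhumb line: Δψ = +1.9285, q = Δφ/Δψ = 0.8290, d_rh = R√(Δφ²+q²Δλ²) = 13516.8 km
Excess = 13516.8 − 13216.6 = 300.2 ≈ 300 km

300 km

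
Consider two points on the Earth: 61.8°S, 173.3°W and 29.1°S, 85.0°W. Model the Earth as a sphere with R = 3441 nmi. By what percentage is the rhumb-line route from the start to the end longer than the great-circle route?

Great circle: σ = 1.1142 rad → d_gc = Rσ = 3834.1 nmi
Rhumb: Δφ = +0.5707, Δλ = +1.5411, Δψ = +0.8503, q = Δφ/Δψ = 0.6712 → d_rh = R√(Δφ²+q²Δλ²) = 4065.1 nmi
Excess = (4065.1 − 3834.1) / 3834.1 = 231.0 / 3834.1 = 6.02% ≈ 6.0%

6.0%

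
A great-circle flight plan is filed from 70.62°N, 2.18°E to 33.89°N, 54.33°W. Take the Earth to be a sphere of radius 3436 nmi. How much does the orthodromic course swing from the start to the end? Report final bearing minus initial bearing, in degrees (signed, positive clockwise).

-48.2°

At departure: θ₁ = atan2(sin Δλ cos φ₂, cos φ₁ sin φ₂ − sin φ₁ cos φ₂ cos Δλ) = 250.36°
At arrival: θ₂ = atan2(sin Δλ cos φ₁, −cos φ₂ sin φ₁ + sin φ₂ cos φ₁ cos Δλ) = 202.12°
Δθ = θ₂ − θ₁ = -48.2°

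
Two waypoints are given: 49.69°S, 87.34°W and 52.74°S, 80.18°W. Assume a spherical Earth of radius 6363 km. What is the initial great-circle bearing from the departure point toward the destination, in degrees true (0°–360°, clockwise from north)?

N = sin Δλ·cos φ₂ = +0.0755;  D = cos φ₁ sin φ₂ − sin φ₁ cos φ₂ cos Δλ = -0.0568
initial course = atan2(N, D) = 126.97°

127.0°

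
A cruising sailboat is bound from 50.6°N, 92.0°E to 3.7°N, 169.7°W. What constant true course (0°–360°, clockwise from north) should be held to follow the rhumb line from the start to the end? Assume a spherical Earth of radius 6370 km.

119.3°

Δψ = ln[tan(π/4+φ₂/2)/tan(π/4+φ₁/2)] = -0.9625
Δλ = +1.7157 rad (taken the short way round)
course = atan2(Δλ, Δψ) = 119.29°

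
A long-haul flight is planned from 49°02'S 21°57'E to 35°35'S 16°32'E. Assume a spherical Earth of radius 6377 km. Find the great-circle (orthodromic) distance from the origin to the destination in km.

1561 km

cos σ = sin φ₁ sin φ₂ + cos φ₁ cos φ₂ cos Δλ
      = sin(-49.03°)sin(-35.58°) + cos(-49.03°)cos(-35.58°)cos(-5.42°) = 0.9702
σ = 14.024° → d = Rσ = 6377·0.24477 = 1561 km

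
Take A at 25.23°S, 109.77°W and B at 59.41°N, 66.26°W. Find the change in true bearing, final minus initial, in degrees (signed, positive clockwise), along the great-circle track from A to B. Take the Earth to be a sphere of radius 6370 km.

Initial bearing θ₁ = atan2(sin Δλ cos φ₂, cos φ₁ sin φ₂ − sin φ₁ cos φ₂ cos Δλ) = 20.52°
Final bearing θ₂ = (initial bearing from the destination back to the start) + 180° = 38.55°
Δθ = θ₂ − θ₁ = +18.0°

+18.0°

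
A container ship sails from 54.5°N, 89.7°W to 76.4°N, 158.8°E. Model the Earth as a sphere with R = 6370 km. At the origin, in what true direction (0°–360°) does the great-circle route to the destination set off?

341.0°

N = sin Δλ·cos φ₂ = -0.2188;  D = cos φ₁ sin φ₂ − sin φ₁ cos φ₂ cos Δλ = +0.6346
initial course = atan2(N, D) = 340.98°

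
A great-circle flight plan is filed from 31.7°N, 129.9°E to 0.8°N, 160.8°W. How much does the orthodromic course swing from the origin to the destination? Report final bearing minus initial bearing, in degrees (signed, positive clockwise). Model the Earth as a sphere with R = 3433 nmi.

Initial bearing θ₁ = atan2(sin Δλ cos φ₂, cos φ₁ sin φ₂ − sin φ₁ cos φ₂ cos Δλ) = 100.53°
Final bearing θ₂ = (initial bearing from the destination back to the start) + 180° = 123.22°
Δθ = θ₂ − θ₁ = +22.7°

+22.7°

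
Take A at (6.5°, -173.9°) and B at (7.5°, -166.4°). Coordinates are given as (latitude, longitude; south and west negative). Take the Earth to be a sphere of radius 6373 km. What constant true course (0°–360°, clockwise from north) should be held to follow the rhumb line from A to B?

82.3°

Meridional parts: M(φ₁)=+0.1137, M(φ₂)=+0.1313 → ΔM = +0.0176;  Δλ = +0.1309 rad
tan C = Δλ / ΔM = +7.4440 → C = 82.35°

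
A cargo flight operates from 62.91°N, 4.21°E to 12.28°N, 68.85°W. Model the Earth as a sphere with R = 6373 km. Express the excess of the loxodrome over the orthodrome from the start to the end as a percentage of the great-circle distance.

Great circle: σ = 1.2461 rad → d_gc = Rσ = 7941.5 km
Rhumb: Δφ = -0.8837, Δλ = -1.2751, Δψ = -1.2073, q = Δφ/Δψ = 0.7319 → d_rh = R√(Δφ²+q²Δλ²) = 8190.9 km
Excess = (8190.9 − 7941.5) / 7941.5 = 249.4 / 7941.5 = 3.14% ≈ 3.1%

3.1%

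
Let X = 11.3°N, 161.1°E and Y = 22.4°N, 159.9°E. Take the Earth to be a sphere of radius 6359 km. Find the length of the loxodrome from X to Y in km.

Rhumb course C = atan2(Δλ, Δψ) with Δψ = ln[tan(π/4+φ₂/2)/tan(π/4+φ₁/2)] = +0.2028, Δλ = -0.0209 → C = 354.10°
d = R·|Δφ| / |cos C| = 6359·0.19373 / 0.99471 = 1238 km

1238 km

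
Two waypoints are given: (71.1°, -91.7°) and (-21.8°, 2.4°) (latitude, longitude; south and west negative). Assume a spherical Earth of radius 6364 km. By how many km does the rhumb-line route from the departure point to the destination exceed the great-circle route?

Great circle: cos σ = sin φ₁ sin φ₂ + cos φ₁ cos φ₂ cos Δλ,  σ = 1.9529 rad → d_gc = 12428.09 km
Rhumb line: Δψ = -2.1831, q = Δφ/Δψ = 0.7427, d_rh = R√(Δφ²+q²Δλ²) = 12912.61 km
Excess = 12912.61 − 12428.09 = 484.52 ≈ 485 km

485 km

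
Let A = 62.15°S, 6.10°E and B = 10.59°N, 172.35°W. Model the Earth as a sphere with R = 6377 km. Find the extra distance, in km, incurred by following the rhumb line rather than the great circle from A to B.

Great circle: cos σ = sin φ₁ sin φ₂ + cos φ₁ cos φ₂ cos Δλ,  σ = 2.2415 rad → d_gc = 14294.0 km
Rhumb line: Δψ = +1.5805, q = Δφ/Δψ = 0.8033, d_rh = R√(Δφ²+q²Δλ²) = 17890.8 km
Excess = 17890.8 − 14294.0 = 3596.8 ≈ 3597 km

3597 km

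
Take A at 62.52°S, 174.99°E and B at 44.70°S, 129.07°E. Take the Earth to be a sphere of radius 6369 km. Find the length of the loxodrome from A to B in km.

Δψ = ln[tan(π/4+φ₂/2)/tan(π/4+φ₁/2)] = +0.5345;  Δφ = +0.3110 rad,  Δλ = -0.8015 rad
q = Δφ/Δψ = 0.5819
d = R·√(Δφ² + q²Δλ²) = 6369·0.56055 = 3570 km

3570 km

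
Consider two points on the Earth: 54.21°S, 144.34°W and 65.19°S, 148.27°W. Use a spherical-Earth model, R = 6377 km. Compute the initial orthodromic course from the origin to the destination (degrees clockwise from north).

188.6°

N = sin Δλ·cos φ₂ = -0.0288;  D = cos φ₁ sin φ₂ − sin φ₁ cos φ₂ cos Δλ = -0.1913
initial course = atan2(N, D) = 188.55°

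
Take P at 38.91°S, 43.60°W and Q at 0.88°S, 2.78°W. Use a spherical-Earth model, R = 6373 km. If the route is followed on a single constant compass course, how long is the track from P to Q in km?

5939 km

Rhumb course C = atan2(Δλ, Δψ) with Δψ = ln[tan(π/4+φ₂/2)/tan(π/4+φ₁/2)] = +0.7229, Δλ = +0.7124 → C = 44.58°
d = R·|Δφ| / |cos C| = 6373·0.66375 / 0.71224 = 5939 km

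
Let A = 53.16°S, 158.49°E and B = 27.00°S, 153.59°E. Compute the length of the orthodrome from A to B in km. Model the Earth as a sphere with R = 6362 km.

2933 km

cos σ = sin φ₁ sin φ₂ + cos φ₁ cos φ₂ cos Δλ
      = sin(-53.16°)sin(-27.00°) + cos(-53.16°)cos(-27.00°)cos(-4.90°) = 0.8956
σ = 26.413° → d = Rσ = 6362·0.46099 = 2933 km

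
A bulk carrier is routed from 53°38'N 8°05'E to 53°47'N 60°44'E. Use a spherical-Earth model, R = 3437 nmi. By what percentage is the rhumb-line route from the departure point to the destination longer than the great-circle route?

2.4%

Great circle: σ = 0.5312 rad → d_gc = Rσ = 1825.7 nmi
Rhumb: Δφ = +0.0026, Δλ = +0.9189, Δψ = +0.0044, q = Δφ/Δψ = 0.5919 → d_rh = R√(Δφ²+q²Δλ²) = 1869.4 nmi
Excess = (1869.4 − 1825.7) / 1825.7 = 43.7 / 1825.7 = 2.39% ≈ 2.4%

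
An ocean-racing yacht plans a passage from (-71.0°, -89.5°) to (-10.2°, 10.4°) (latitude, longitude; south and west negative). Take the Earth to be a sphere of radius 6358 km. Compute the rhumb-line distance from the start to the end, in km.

9949 km

Rhumb course C = atan2(Δλ, Δψ) with Δψ = ln[tan(π/4+φ₂/2)/tan(π/4+φ₁/2)] = +1.6087, Δλ = +1.7436 → C = 47.30°
d = R·|Δφ| / |cos C| = 6358·1.06116 / 0.67812 = 9949 km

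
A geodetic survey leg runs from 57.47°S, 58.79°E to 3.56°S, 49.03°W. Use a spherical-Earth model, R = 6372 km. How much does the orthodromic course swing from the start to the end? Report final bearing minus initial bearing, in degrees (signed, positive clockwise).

Initial bearing θ₁ = atan2(sin Δλ cos φ₂, cos φ₁ sin φ₂ − sin φ₁ cos φ₂ cos Δλ) = 252.98°
Final bearing θ₂ = (initial bearing from the destination back to the start) + 180° = 328.99°
Δθ = θ₂ − θ₁ = +76.0°

+76.0°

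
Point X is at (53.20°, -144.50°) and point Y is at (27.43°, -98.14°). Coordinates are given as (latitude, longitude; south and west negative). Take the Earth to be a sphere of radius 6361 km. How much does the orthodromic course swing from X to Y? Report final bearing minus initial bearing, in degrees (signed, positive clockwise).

Initial bearing θ₁ = atan2(sin Δλ cos φ₂, cos φ₁ sin φ₂ − sin φ₁ cos φ₂ cos Δλ) = 108.47°
Final bearing θ₂ = (initial bearing from the destination back to the start) + 180° = 140.20°
Δθ = θ₂ − θ₁ = +31.7°

+31.7°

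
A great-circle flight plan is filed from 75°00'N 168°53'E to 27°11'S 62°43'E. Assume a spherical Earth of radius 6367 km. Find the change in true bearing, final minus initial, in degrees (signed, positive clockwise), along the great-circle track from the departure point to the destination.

Initial bearing θ₁ = atan2(sin Δλ cos φ₂, cos φ₁ sin φ₂ − sin φ₁ cos φ₂ cos Δλ) = 278.06°
Final bearing θ₂ = (initial bearing from the destination back to the start) + 180° = 196.74°
Δθ = θ₂ − θ₁ = -81.3°

-81.3°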